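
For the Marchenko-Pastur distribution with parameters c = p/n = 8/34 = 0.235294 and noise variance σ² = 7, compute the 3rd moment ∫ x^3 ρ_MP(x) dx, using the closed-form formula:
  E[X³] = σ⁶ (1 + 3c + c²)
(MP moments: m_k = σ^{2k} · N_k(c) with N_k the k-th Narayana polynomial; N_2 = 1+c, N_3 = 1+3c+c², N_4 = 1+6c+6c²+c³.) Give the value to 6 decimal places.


E[X³] = σ⁶ (1 + 3c + c²) (third MP moment). With σ² = 7 (so σ⁶ = 343) and c = 8/34 = 0.235294: E[X³] = 343 · (1 + 3·0.235294 + (0.235294)²) = 343 · 1.761246.

So E[X^3] = 604.107266.


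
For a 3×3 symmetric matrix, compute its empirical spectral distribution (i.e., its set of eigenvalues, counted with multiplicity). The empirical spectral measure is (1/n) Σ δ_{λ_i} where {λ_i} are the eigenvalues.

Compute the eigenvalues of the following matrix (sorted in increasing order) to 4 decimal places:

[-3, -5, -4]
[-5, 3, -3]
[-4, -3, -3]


Since M is real symmetric, all three eigenvalues are real; they are the roots of det(λI − M) = λ³ − (tr M) λ² + s λ − det M, where s is the sum of the principal 2×2 minors.
tr M = -3 + 3 + (-3) = -3.
s = ((-3)·3 − (-5)²) + ((-3)·(-3) − (-4)²) + (3·(-3) − (-3)²) = -34 + (-7) + (-18) = -59.
det M (expand along row 1) = (-3)·(-18) − (-5)·3 + (-4)·27 = -39.
Characteristic polynomial: λ³ + 3λ² − 59λ + 39 = 0.
Substitute λ = y + (tr M)/3 = y − 1.000000 to remove the quadratic term: y³ + p·y + q = 0 with p = s − (tr M)²/3 = -62.000000 and q = −2(tr M)³/27 + (tr M)·s/3 − det M = 100.000000.
Three real roots ⇒ use the trigonometric (Viète) form: r = 2√(−p/3) = 9.092121, φ = arccos(3q/(p·r)) = arccos(-0.532187) = 2.131978 rad.
y_k = r·cos(φ/3 − 2πk/3) for k = 0, 1, 2 gives y = 6.891209, 1.690876, -8.582085.
λ_k = y_k − 1.000000 gives λ = 5.8912, 0.6909, -9.5821 (check: the sum is -3.0000 = tr M).

Eigenvalues sorted in increasing order: [-9.5821, 0.6909, 5.8912].


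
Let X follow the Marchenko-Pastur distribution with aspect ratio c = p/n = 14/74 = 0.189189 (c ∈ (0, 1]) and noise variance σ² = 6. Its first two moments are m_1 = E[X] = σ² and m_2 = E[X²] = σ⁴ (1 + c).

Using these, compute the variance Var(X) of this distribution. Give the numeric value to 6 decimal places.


m_1 = E[X] = σ² = 6, so m_1² = 36.
m_2 = E[X²] = σ⁴ (1 + c) = 36 · (1 + 0.189189) = 36 · 1.189189 = 42.810811.
(Note m_2 − m_1² simplifies to c · σ⁴ = 0.189189 · 36.)

Var(X) = m_2 − m_1² = 42.810811 − 36 = 6.810811.


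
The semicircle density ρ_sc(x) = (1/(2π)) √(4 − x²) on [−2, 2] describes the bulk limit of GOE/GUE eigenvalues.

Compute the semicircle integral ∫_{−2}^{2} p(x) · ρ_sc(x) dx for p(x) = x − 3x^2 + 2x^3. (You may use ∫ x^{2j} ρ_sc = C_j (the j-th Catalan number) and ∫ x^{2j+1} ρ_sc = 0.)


Write p(x) = Σ a_i x^i, split into monomials and integrate each against ρ_sc separately.
Using ∫ x^{2j} ρ_sc = C_j = (1/(j+1)) C(2j, j) (Catalan numbers) and ∫ x^{2j+1} ρ_sc = 0 (odd monomials vanish by symmetry):
  i = 1 (odd): ∫ x^1 ρ_sc = 0 (vanishes)
  i = 2 (even): a_2 · C_{1} = -3 · 1 = -3
  i = 3 (odd): ∫ x^3 ρ_sc = 0 (vanishes)

Summing the contributions: ∫_{−2}^{2} p(x) ρ_sc(x) dx = -3.


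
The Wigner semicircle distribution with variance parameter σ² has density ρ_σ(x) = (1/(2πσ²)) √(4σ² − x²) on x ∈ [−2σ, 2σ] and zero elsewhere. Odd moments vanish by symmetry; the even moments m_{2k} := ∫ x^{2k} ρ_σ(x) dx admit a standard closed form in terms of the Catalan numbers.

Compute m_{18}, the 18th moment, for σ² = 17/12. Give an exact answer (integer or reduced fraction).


By the scaled semicircle moment identity, m_{2k} = σ^{2k} · C_k with k = 9.
C_9 = (1/(k+1)) · C(2k, k) = (1/10) · C(18, 9) = (1/10) · 48620 = 4862.
σ^{2k} = (σ²)^k = (17/12)^9 = 118587876497/5159780352.

Therefore m_{18} = σ^{18} · C_9 = (118587876497/5159780352) · 4862 = 288287127764207/2579890176.


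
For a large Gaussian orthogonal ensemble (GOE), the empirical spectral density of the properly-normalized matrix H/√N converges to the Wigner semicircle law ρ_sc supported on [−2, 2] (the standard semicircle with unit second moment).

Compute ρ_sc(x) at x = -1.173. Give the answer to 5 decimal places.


ρ_sc(x) = (1/(2π)) √(4 − x²). With x = -1.173:
  4 − x² = 4 − (-1.173)² = 4 − 1.375929 = 2.624071.
  √(4 − x²) = 1.619898.
  1/(2π) = 0.159155.
  ρ_sc(-1.173) = 0.159155 · 1.619898 = 0.257815.

Rounded to 5 decimal places: ρ_sc(-1.173) ≈ 0.25781.


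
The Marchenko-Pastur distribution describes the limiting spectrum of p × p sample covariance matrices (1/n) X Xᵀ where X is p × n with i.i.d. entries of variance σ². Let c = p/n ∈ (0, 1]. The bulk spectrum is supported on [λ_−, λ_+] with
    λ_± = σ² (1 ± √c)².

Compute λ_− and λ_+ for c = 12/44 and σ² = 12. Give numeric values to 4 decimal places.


c = 12/44 = 0.272727; √c = 0.522233.
λ_− = σ² (1 − √c)² = 12 · (1 − 0.522233)² = 12 · (0.477767)² = 2.739136.
λ_+ = σ² (1 + √c)² = 12 · (1 + 0.522233)² = 12 · (1.522233)² = 27.806319.

Rounded to 4 decimal places: λ_− ≈ 2.7391, λ_+ ≈ 27.8063.


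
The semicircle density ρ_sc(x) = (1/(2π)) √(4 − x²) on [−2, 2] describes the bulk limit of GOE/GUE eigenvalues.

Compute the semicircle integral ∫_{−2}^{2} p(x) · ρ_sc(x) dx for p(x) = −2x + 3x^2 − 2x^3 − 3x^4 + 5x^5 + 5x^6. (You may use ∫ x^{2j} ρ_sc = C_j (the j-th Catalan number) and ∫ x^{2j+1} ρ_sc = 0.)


Write p(x) = Σ a_i x^i, split into monomials and integrate each against ρ_sc separately.
Using ∫ x^{2j} ρ_sc = C_j = (1/(j+1)) C(2j, j) (Catalan numbers) and ∫ x^{2j+1} ρ_sc = 0 (odd monomials vanish by symmetry):
  i = 1 (odd): ∫ x^1 ρ_sc = 0 (vanishes)
  i = 2 (even): a_2 · C_{1} = 3 · 1 = 3
  i = 3 (odd): ∫ x^3 ρ_sc = 0 (vanishes)
  i = 4 (even): a_4 · C_{2} = -3 · 2 = -6
  i = 5 (odd): ∫ x^5 ρ_sc = 0 (vanishes)
  i = 6 (even): a_6 · C_{3} = 5 · 5 = 25

Summing the contributions: ∫_{−2}^{2} p(x) ρ_sc(x) dx = 3 + (-6) + 25 = 22.


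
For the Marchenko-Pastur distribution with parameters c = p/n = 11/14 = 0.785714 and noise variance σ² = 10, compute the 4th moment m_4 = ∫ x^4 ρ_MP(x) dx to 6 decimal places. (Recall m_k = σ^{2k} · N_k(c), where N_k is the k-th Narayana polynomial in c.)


E[X⁴] = σ⁸ (1 + 6c + 6c² + c³) (fourth MP moment). With σ² = 10 (so σ⁸ = 10000) and c = 11/14 = 0.785714: E[X⁴] = 10000 · (1 + 6·0.785714 + 6·(0.785714)² + (0.785714)³) = 10000 · 9.903426.

So E[X^4] = 99034.256560.


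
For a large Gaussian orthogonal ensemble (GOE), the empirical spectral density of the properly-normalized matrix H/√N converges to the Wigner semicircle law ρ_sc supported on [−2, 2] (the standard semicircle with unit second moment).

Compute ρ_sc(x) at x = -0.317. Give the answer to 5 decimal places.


ρ_sc(x) = (1/(2π)) √(4 − x²). With x = -0.317:
  4 − x² = 4 − (-0.317)² = 4 − 0.100489 = 3.899511.
  √(4 − x²) = 1.974718.
  1/(2π) = 0.159155.
  ρ_sc(-0.317) = 0.159155 · 1.974718 = 0.314286.

Rounded to 5 decimal places: ρ_sc(-0.317) ≈ 0.31429.


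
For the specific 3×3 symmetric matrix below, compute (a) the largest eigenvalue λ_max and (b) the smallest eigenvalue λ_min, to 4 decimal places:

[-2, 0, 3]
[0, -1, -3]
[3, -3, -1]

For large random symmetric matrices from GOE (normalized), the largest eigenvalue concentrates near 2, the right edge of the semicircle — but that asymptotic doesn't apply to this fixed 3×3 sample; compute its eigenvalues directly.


Since M is real symmetric, all three eigenvalues are real; they are the roots of det(λI − M) = λ³ − (tr M) λ² + s λ − det M, where s is the sum of the principal 2×2 minors.
tr M = -2 + (-1) + (-1) = -4.
s = ((-2)·(-1) − 0²) + ((-2)·(-1) − 3²) + ((-1)·(-1) − (-3)²) = 2 + (-7) + (-8) = -13.
det M (expand along row 1) = (-2)·(-8) − 0·9 + 3·3 = 25.
Characteristic polynomial: λ³ + 4λ² − 13λ − 25 = 0.
Substitute λ = y + (tr M)/3 = y − 1.333333 to remove the quadratic term: y³ + p·y + q = 0 with p = s − (tr M)²/3 = -18.333333 and q = −2(tr M)³/27 + (tr M)·s/3 − det M = -2.925926.
Three real roots ⇒ use the trigonometric (Viète) form: r = 2√(−p/3) = 4.944132, φ = arccos(3q/(p·r)) = arccos(0.096840) = 1.473805 rad.
y_k = r·cos(φ/3 − 2πk/3) for k = 0, 1, 2 gives y = 4.359416, -0.159819, -4.199597.
λ_k = y_k − 1.333333 gives λ = 3.0261, -1.4932, -5.5329 (check: the sum is -4.0000 = tr M).

Hence λ_max = 3.0261 and λ_min = -5.5329.


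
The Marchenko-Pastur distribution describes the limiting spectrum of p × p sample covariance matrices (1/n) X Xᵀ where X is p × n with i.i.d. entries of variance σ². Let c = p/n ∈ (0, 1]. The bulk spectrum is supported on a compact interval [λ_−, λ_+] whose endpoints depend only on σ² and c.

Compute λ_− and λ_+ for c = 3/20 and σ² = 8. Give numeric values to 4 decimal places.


c = 3/20 = 0.150000; √c = 0.387298.
λ_− = σ² (1 − √c)² = 8 · (1 − 0.387298)² = 8 · (0.612702)² = 3.003227.
λ_+ = σ² (1 + √c)² = 8 · (1 + 0.387298)² = 8 · (1.387298)² = 15.396773.

Rounded to 4 decimal places: λ_− ≈ 3.0032, λ_+ ≈ 15.3968.


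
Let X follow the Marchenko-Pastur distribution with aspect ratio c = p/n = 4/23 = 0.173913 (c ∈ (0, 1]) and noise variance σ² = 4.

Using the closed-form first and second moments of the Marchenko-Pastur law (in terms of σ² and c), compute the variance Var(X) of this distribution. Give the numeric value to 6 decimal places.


Recall the MP moments m_1 = E[X] = σ² and m_2 = E[X²] = σ⁴ (1 + c).
m_1 = E[X] = σ² = 4, so m_1² = 16.
m_2 = E[X²] = σ⁴ (1 + c) = 16 · (1 + 0.173913) = 16 · 1.173913 = 18.782609.
(Note m_2 − m_1² simplifies to c · σ⁴ = 0.173913 · 16.)

Var(X) = m_2 − m_1² = 18.782609 − 16 = 2.782609.


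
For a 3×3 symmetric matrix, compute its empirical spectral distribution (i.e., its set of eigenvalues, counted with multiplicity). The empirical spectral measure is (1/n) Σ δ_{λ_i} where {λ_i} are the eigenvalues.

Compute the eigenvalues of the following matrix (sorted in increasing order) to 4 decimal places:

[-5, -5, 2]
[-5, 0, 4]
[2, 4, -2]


Since M is real symmetric, all three eigenvalues are real; they are the roots of det(λI − M) = λ³ − (tr M) λ² + s λ − det M, where s is the sum of the principal 2×2 minors.
tr M = -5 + 0 + (-2) = -7.
s = ((-5)·0 − (-5)²) + ((-5)·(-2) − 2²) + (0·(-2) − 4²) = -25 + 6 + (-16) = -35.
det M (expand along row 1) = (-5)·(-16) − (-5)·2 + 2·(-20) = 50.
Characteristic polynomial: λ³ + 7λ² − 35λ − 50 = 0.
Substitute λ = y + (tr M)/3 = y − 2.333333 to remove the quadratic term: y³ + p·y + q = 0 with p = s − (tr M)²/3 = -51.333333 and q = −2(tr M)³/27 + (tr M)·s/3 − det M = 57.074074.
Three real roots ⇒ use the trigonometric (Viète) form: r = 2√(−p/3) = 8.273116, φ = arccos(3q/(p·r)) = arccos(-0.403173) = 1.985778 rad.
y_k = r·cos(φ/3 − 2πk/3) for k = 0, 1, 2 gives y = 6.525916, 1.140751, -7.666667.
λ_k = y_k − 2.333333 gives λ = 4.1926, -1.1926, -10.0000 (check: the sum is -7.0000 = tr M).

Eigenvalues sorted in increasing order: [-10.0000, -1.1926, 4.1926].


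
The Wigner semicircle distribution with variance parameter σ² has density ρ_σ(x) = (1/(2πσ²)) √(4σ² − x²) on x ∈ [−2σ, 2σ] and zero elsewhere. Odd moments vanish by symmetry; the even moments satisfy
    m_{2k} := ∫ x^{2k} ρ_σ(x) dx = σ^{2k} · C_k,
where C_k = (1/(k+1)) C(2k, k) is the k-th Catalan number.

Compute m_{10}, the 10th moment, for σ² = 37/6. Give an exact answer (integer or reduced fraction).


By the scaled semicircle moment identity, m_{2k} = σ^{2k} · C_k with k = 5.
C_5 = (1/(k+1)) · C(2k, k) = (1/6) · C(10, 5) = (1/6) · 252 = 42.
σ^{2k} = (σ²)^k = (37/6)^5 = 69343957/7776.

Therefore m_{10} = σ^{10} · C_5 = (69343957/7776) · 42 = 485407699/1296.


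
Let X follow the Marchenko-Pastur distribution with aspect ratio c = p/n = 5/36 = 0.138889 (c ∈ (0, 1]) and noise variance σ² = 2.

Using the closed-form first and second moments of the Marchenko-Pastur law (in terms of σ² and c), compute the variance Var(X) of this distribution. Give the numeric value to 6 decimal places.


Recall the MP moments m_1 = E[X] = σ² and m_2 = E[X²] = σ⁴ (1 + c).
m_1 = E[X] = σ² = 2, so m_1² = 4.
m_2 = E[X²] = σ⁴ (1 + c) = 4 · (1 + 0.138889) = 4 · 1.138889 = 4.555556.
(Note m_2 − m_1² simplifies to c · σ⁴ = 0.138889 · 4.)

Var(X) = m_2 − m_1² = 4.555556 − 4 = 0.555556.


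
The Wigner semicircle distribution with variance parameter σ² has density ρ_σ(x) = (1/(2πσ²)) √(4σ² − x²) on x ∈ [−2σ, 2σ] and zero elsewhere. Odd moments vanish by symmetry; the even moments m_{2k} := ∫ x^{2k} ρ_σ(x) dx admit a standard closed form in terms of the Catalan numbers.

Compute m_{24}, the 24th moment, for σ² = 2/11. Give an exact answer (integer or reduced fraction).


By the scaled semicircle moment identity, m_{2k} = σ^{2k} · C_k with k = 12.
C_12 = (1/(k+1)) · C(2k, k) = (1/13) · C(24, 12) = (1/13) · 2704156 = 208012.
σ^{2k} = (σ²)^k = (2/11)^12 = 4096/3138428376721.

Therefore m_{24} = σ^{24} · C_12 = (4096/3138428376721) · 208012 = 852017152/3138428376721.


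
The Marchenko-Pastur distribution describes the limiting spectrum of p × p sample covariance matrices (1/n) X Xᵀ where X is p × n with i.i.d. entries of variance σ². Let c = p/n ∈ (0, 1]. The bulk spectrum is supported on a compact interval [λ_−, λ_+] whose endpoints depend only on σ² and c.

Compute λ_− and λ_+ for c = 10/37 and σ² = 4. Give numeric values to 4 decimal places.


c = 10/37 = 0.270270; √c = 0.519875.
λ_− = σ² (1 − √c)² = 4 · (1 − 0.519875)² = 4 · (0.480125)² = 0.922079.
λ_+ = σ² (1 + √c)² = 4 · (1 + 0.519875)² = 4 · (1.519875)² = 9.240083.

Rounded to 4 decimal places: λ_− ≈ 0.9221, λ_+ ≈ 9.2401.


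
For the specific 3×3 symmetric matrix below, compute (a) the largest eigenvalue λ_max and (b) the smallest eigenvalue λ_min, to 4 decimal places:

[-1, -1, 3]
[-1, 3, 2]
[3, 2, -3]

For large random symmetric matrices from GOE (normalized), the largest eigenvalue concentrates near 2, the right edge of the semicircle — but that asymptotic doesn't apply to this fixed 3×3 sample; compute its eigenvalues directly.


Since M is real symmetric, all three eigenvalues are real; they are the roots of det(λI − M) = λ³ − (tr M) λ² + s λ − det M, where s is the sum of the principal 2×2 minors.
tr M = -1 + 3 + (-3) = -1.
s = ((-1)·3 − (-1)²) + ((-1)·(-3) − 3²) + (3·(-3) − 2²) = -4 + (-6) + (-13) = -23.
det M (expand along row 1) = (-1)·(-13) − (-1)·(-3) + 3·(-11) = -23.
Characteristic polynomial: λ³ + λ² − 23λ + 23 = 0.
Substitute λ = y + (tr M)/3 = y − 0.333333 to remove the quadratic term: y³ + p·y + q = 0 with p = s − (tr M)²/3 = -23.333333 and q = −2(tr M)³/27 + (tr M)·s/3 − det M = 30.740741.
Three real roots ⇒ use the trigonometric (Viète) form: r = 2√(−p/3) = 5.577734, φ = arccos(3q/(p·r)) = arccos(-0.708600) = 2.358308 rad.
y_k = r·cos(φ/3 − 2πk/3) for k = 0, 1, 2 gives y = 3.941273, 1.447419, -5.388693.
λ_k = y_k − 0.333333 gives λ = 3.6079, 1.1141, -5.7220 (check: the sum is -1.0000 = tr M).

Hence λ_max = 3.6079 and λ_min = -5.7220.


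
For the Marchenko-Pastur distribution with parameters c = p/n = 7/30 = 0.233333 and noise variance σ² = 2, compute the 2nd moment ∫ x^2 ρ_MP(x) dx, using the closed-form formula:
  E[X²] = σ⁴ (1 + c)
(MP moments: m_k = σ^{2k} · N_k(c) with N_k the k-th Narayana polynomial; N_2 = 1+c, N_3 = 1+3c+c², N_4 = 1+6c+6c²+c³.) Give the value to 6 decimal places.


E[X²] = σ⁴ (1 + c) (second MP moment). With σ² = 2 (so σ⁴ = 4) and c = 7/30 = 0.233333: E[X²] = 4 · (1 + 0.233333) = 4 · 1.233333.

So E[X^2] = 4.933333.


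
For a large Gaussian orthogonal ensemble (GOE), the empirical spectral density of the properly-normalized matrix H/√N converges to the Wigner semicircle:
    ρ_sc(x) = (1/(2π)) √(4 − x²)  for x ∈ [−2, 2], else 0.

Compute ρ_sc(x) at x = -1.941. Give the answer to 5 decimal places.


ρ_sc(x) = (1/(2π)) √(4 − x²). With x = -1.941:
  4 − x² = 4 − (-1.941)² = 4 − 3.767481 = 0.232519.
  √(4 − x²) = 0.482202.
  1/(2π) = 0.159155.
  ρ_sc(-1.941) = 0.159155 · 0.482202 = 0.076745.

Rounded to 5 decimal places: ρ_sc(-1.941) ≈ 0.07674.


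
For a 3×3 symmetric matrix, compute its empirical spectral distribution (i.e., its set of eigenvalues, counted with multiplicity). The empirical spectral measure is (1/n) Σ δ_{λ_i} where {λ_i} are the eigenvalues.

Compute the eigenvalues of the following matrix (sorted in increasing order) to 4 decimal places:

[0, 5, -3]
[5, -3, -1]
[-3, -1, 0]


Since M is real symmetric, all three eigenvalues are real; they are the roots of det(λI − M) = λ³ − (tr M) λ² + s λ − det M, where s is the sum of the principal 2×2 minors.
tr M = 0 + (-3) + 0 = -3.
s = (0·(-3) − 5²) + (0·0 − (-3)²) + ((-3)·0 − (-1)²) = -25 + (-9) + (-1) = -35.
det M (expand along row 1) = 0·(-1) − 5·(-3) + (-3)·(-14) = 57.
Characteristic polynomial: λ³ + 3λ² − 35λ − 57 = 0.
Substitute λ = y + (tr M)/3 = y − 1.000000 to remove the quadratic term: y³ + p·y + q = 0 with p = s − (tr M)²/3 = -38.000000 and q = −2(tr M)³/27 + (tr M)·s/3 − det M = -20.000000.
Three real roots ⇒ use the trigonometric (Viète) form: r = 2√(−p/3) = 7.118052, φ = arccos(3q/(p·r)) = arccos(0.221823) = 1.347113 rad.
y_k = r·cos(φ/3 − 2πk/3) for k = 0, 1, 2 gives y = 6.412406, -0.530239, -5.882167.
λ_k = y_k − 1.000000 gives λ = 5.4124, -1.5302, -6.8822 (check: the sum is -3.0000 = tr M).

Eigenvalues sorted in increasing order: [-6.8822, -1.5302, 5.4124].


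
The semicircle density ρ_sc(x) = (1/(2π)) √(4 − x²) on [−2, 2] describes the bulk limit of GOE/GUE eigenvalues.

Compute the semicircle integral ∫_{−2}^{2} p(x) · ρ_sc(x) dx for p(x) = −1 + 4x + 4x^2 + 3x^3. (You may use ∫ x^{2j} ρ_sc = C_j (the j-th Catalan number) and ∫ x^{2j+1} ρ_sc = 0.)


Write p(x) = Σ a_i x^i, split into monomials and integrate each against ρ_sc separately.
Using ∫ x^{2j} ρ_sc = C_j = (1/(j+1)) C(2j, j) (Catalan numbers) and ∫ x^{2j+1} ρ_sc = 0 (odd monomials vanish by symmetry):
  i = 0 (even): a_0 · C_{0} = -1 · 1 = -1
  i = 1 (odd): ∫ x^1 ρ_sc = 0 (vanishes)
  i = 2 (even): a_2 · C_{1} = 4 · 1 = 4
  i = 3 (odd): ∫ x^3 ρ_sc = 0 (vanishes)

Summing the contributions: ∫_{−2}^{2} p(x) ρ_sc(x) dx = (-1) + 4 = 3.


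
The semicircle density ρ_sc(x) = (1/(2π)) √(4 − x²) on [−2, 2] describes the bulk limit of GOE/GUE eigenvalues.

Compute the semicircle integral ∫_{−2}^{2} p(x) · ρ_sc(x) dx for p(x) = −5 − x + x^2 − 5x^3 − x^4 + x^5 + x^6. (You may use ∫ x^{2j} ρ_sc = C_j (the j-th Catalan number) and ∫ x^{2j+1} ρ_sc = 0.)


Write p(x) = Σ a_i x^i, split into monomials and integrate each against ρ_sc separately.
Using ∫ x^{2j} ρ_sc = C_j = (1/(j+1)) C(2j, j) (Catalan numbers) and ∫ x^{2j+1} ρ_sc = 0 (odd monomials vanish by symmetry):
  i = 0 (even): a_0 · C_{0} = -5 · 1 = -5
  i = 1 (odd): ∫ x^1 ρ_sc = 0 (vanishes)
  i = 2 (even): a_2 · C_{1} = 1 · 1 = 1
  i = 3 (odd): ∫ x^3 ρ_sc = 0 (vanishes)
  i = 4 (even): a_4 · C_{2} = -1 · 2 = -2
  i = 5 (odd): ∫ x^5 ρ_sc = 0 (vanishes)
  i = 6 (even): a_6 · C_{3} = 1 · 5 = 5

Summing the contributions: ∫_{−2}^{2} p(x) ρ_sc(x) dx = (-5) + 1 + (-2) + 5 = -1.


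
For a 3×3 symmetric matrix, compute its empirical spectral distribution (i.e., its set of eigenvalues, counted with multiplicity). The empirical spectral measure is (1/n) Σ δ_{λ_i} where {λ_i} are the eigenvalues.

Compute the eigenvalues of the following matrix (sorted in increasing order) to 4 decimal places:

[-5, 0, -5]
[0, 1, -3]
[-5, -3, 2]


Since M is real symmetric, all three eigenvalues are real; they are the roots of det(λI − M) = λ³ − (tr M) λ² + s λ − det M, where s is the sum of the principal 2×2 minors.
tr M = -5 + 1 + 2 = -2.
s = ((-5)·1 − 0²) + ((-5)·2 − (-5)²) + (1·2 − (-3)²) = -5 + (-35) + (-7) = -47.
det M (expand along row 1) = (-5)·(-7) − 0·(-15) + (-5)·5 = 10.
Characteristic polynomial: λ³ + 2λ² − 47λ − 10 = 0.
Substitute λ = y + (tr M)/3 = y − 0.666667 to remove the quadratic term: y³ + p·y + q = 0 with p = s − (tr M)²/3 = -48.333333 and q = −2(tr M)³/27 + (tr M)·s/3 − det M = 21.925926.
Three real roots ⇒ use the trigonometric (Viète) form: r = 2√(−p/3) = 8.027730, φ = arccos(3q/(p·r)) = arccos(-0.169527) = 1.741146 rad.
y_k = r·cos(φ/3 − 2πk/3) for k = 0, 1, 2 gives y = 6.713214, 0.455596, -7.168811.
λ_k = y_k − 0.666667 gives λ = 6.0465, -0.2111, -7.8355 (check: the sum is -2.0000 = tr M).

Eigenvalues sorted in increasing order: [-7.8355, -0.2111, 6.0465].


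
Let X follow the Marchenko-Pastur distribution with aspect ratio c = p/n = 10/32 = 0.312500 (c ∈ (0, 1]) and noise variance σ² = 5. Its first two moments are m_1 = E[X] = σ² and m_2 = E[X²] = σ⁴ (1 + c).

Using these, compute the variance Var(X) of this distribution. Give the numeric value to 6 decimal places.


m_1 = E[X] = σ² = 5, so m_1² = 25.
m_2 = E[X²] = σ⁴ (1 + c) = 25 · (1 + 0.312500) = 25 · 1.312500 = 32.812500.
(Note m_2 − m_1² simplifies to c · σ⁴ = 0.312500 · 25.)

Var(X) = m_2 − m_1² = 32.812500 − 25 = 7.812500.


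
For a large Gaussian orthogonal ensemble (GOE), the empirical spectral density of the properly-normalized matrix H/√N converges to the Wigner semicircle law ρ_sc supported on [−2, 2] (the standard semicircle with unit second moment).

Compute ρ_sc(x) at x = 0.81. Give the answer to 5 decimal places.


ρ_sc(x) = (1/(2π)) √(4 − x²). With x = 0.81:
  4 − x² = 4 − (0.81)² = 4 − 0.656100 = 3.343900.
  √(4 − x²) = 1.828633.
  1/(2π) = 0.159155.
  ρ_sc(0.81) = 0.159155 · 1.828633 = 0.291036.

Rounded to 5 decimal places: ρ_sc(0.81) ≈ 0.29104.


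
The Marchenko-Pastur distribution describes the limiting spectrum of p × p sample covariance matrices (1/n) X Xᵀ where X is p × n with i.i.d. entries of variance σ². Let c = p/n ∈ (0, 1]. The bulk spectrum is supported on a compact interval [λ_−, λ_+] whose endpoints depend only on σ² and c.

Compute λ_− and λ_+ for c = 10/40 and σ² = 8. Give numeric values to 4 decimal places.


c = 10/40 = 0.250000; √c = 0.500000.
λ_− = σ² (1 − √c)² = 8 · (1 − 0.500000)² = 8 · (0.500000)² = 2.000000.
λ_+ = σ² (1 + √c)² = 8 · (1 + 0.500000)² = 8 · (1.500000)² = 18.000000.

Rounded to 4 decimal places: λ_− ≈ 2.0000, λ_+ ≈ 18.0000.


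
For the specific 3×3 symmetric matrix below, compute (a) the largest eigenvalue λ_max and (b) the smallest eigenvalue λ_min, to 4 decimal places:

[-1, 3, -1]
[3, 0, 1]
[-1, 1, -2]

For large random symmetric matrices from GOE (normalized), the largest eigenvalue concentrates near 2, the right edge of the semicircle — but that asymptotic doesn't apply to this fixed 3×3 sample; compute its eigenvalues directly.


Since M is real symmetric, all three eigenvalues are real; they are the roots of det(λI − M) = λ³ − (tr M) λ² + s λ − det M, where s is the sum of the principal 2×2 minors.
tr M = -1 + 0 + (-2) = -3.
s = ((-1)·0 − 3²) + ((-1)·(-2) − (-1)²) + (0·(-2) − 1²) = -9 + 1 + (-1) = -9.
det M (expand along row 1) = (-1)·(-1) − 3·(-5) + (-1)·3 = 13.
Characteristic polynomial: λ³ + 3λ² − 9λ − 13 = 0.
Substitute λ = y + (tr M)/3 = y − 1.000000 to remove the quadratic term: y³ + p·y + q = 0 with p = s − (tr M)²/3 = -12.000000 and q = −2(tr M)³/27 + (tr M)·s/3 − det M = -2.000000.
Three real roots ⇒ use the trigonometric (Viète) form: r = 2√(−p/3) = 4.000000, φ = arccos(3q/(p·r)) = arccos(0.125000) = 1.445468 rad.
y_k = r·cos(φ/3 − 2πk/3) for k = 0, 1, 2 gives y = 3.544607, -0.167055, -3.377552.
λ_k = y_k − 1.000000 gives λ = 2.5446, -1.1671, -4.3776 (check: the sum is -3.0000 = tr M).

Hence λ_max = 2.5446 and λ_min = -4.3776.


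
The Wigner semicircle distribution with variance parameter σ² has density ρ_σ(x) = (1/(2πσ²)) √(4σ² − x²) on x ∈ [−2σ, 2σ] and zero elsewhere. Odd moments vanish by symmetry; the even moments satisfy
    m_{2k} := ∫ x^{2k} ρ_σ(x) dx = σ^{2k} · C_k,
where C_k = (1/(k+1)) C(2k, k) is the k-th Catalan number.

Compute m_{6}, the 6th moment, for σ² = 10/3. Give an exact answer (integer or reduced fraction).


By the scaled semicircle moment identity, m_{2k} = σ^{2k} · C_k with k = 3.
C_3 = (1/(k+1)) · C(2k, k) = (1/4) · C(6, 3) = (1/4) · 20 = 5.
σ^{2k} = (σ²)^k = (10/3)^3 = 1000/27.

Therefore m_{6} = σ^{6} · C_3 = (1000/27) · 5 = 5000/27.


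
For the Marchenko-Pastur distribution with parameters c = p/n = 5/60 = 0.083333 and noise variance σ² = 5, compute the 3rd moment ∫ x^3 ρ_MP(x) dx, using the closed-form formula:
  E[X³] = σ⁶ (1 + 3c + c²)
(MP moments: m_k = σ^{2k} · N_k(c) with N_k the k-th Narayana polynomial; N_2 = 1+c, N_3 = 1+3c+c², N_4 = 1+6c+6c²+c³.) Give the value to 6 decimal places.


E[X³] = σ⁶ (1 + 3c + c²) (third MP moment). With σ² = 5 (so σ⁶ = 125) and c = 5/60 = 0.083333: E[X³] = 125 · (1 + 3·0.083333 + (0.083333)²) = 125 · 1.256944.

So E[X^3] = 157.118056.


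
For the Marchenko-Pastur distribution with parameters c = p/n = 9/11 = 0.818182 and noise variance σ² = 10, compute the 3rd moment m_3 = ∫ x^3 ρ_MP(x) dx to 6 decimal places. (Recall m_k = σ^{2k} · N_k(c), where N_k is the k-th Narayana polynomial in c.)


E[X³] = σ⁶ (1 + 3c + c²) (third MP moment). With σ² = 10 (so σ⁶ = 1000) and c = 9/11 = 0.818182: E[X³] = 1000 · (1 + 3·0.818182 + (0.818182)²) = 1000 · 4.123967.

So E[X^3] = 4123.966942.


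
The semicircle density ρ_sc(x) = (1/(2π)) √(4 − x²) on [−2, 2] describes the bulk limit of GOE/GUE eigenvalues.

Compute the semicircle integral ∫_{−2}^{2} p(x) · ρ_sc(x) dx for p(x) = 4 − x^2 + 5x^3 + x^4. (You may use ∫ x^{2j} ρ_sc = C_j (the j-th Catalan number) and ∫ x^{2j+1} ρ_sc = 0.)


Write p(x) = Σ a_i x^i, split into monomials and integrate each against ρ_sc separately.
Using ∫ x^{2j} ρ_sc = C_j = (1/(j+1)) C(2j, j) (Catalan numbers) and ∫ x^{2j+1} ρ_sc = 0 (odd monomials vanish by symmetry):
  i = 0 (even): a_0 · C_{0} = 4 · 1 = 4
  i = 2 (even): a_2 · C_{1} = -1 · 1 = -1
  i = 3 (odd): ∫ x^3 ρ_sc = 0 (vanishes)
  i = 4 (even): a_4 · C_{2} = 1 · 2 = 2

Summing the contributions: ∫_{−2}^{2} p(x) ρ_sc(x) dx = 4 + (-1) + 2 = 5.


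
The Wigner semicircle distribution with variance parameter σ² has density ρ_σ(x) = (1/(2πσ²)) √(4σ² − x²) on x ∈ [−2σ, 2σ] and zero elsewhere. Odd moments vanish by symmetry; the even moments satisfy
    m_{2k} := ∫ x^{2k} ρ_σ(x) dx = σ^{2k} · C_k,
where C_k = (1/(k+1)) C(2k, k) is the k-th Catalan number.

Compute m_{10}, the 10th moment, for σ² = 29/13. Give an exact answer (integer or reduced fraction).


By the scaled semicircle moment identity, m_{2k} = σ^{2k} · C_k with k = 5.
C_5 = (1/(k+1)) · C(2k, k) = (1/6) · C(10, 5) = (1/6) · 252 = 42.
σ^{2k} = (σ²)^k = (29/13)^5 = 20511149/371293.

Therefore m_{10} = σ^{10} · C_5 = (20511149/371293) · 42 = 861468258/371293.


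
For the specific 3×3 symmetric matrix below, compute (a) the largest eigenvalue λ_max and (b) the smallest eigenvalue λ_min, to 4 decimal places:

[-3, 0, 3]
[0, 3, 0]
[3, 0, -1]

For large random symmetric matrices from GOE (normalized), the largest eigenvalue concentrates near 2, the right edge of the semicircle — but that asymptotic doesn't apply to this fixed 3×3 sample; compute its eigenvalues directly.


Since M is real symmetric, all three eigenvalues are real; they are the roots of det(λI − M) = λ³ − (tr M) λ² + s λ − det M, where s is the sum of the principal 2×2 minors.
tr M = -3 + 3 + (-1) = -1.
s = ((-3)·3 − 0²) + ((-3)·(-1) − 3²) + (3·(-1) − 0²) = -9 + (-6) + (-3) = -18.
det M (expand along row 1) = (-3)·(-3) − 0·0 + 3·(-9) = -18.
Characteristic polynomial: λ³ + λ² − 18λ + 18 = 0.
Substitute λ = y + (tr M)/3 = y − 0.333333 to remove the quadratic term: y³ + p·y + q = 0 with p = s − (tr M)²/3 = -18.333333 and q = −2(tr M)³/27 + (tr M)·s/3 − det M = 24.074074.
Three real roots ⇒ use the trigonometric (Viète) form: r = 2√(−p/3) = 4.944132, φ = arccos(3q/(p·r)) = arccos(-0.796782) = 2.492747 rad.
y_k = r·cos(φ/3 − 2πk/3) for k = 0, 1, 2 gives y = 3.333333, 1.495611, -4.828944.
λ_k = y_k − 0.333333 gives λ = 3.0000, 1.1623, -5.1623 (check: the sum is -1.0000 = tr M).

Hence λ_max = 3.0000 and λ_min = -5.1623.


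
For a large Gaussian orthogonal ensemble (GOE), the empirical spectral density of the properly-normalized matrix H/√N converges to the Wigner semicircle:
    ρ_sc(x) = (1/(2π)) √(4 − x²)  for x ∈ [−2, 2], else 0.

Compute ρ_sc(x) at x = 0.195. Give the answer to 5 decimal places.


ρ_sc(x) = (1/(2π)) √(4 − x²). With x = 0.195:
  4 − x² = 4 − (0.195)² = 4 − 0.038025 = 3.961975.
  √(4 − x²) = 1.990471.
  1/(2π) = 0.159155.
  ρ_sc(0.195) = 0.159155 · 1.990471 = 0.316793.

Rounded to 5 decimal places: ρ_sc(0.195) ≈ 0.31679.


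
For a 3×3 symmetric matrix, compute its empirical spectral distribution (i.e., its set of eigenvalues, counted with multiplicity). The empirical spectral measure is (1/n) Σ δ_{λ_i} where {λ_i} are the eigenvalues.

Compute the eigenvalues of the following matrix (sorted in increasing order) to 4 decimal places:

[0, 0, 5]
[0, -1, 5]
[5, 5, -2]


Since M is real symmetric, all three eigenvalues are real; they are the roots of det(λI − M) = λ³ − (tr M) λ² + s λ − det M, where s is the sum of the principal 2×2 minors.
tr M = 0 + (-1) + (-2) = -3.
s = (0·(-1) − 0²) + (0·(-2) − 5²) + ((-1)·(-2) − 5²) = 0 + (-25) + (-23) = -48.
det M (expand along row 1) = 0·(-23) − 0·(-25) + 5·5 = 25.
Characteristic polynomial: λ³ + 3λ² − 48λ − 25 = 0.
Substitute λ = y + (tr M)/3 = y − 1.000000 to remove the quadratic term: y³ + p·y + q = 0 with p = s − (tr M)²/3 = -51.000000 and q = −2(tr M)³/27 + (tr M)·s/3 − det M = 25.000000.
Three real roots ⇒ use the trigonometric (Viète) form: r = 2√(−p/3) = 8.246211, φ = arccos(3q/(p·r)) = arccos(-0.178335) = 1.750090 rad.
y_k = r·cos(φ/3 − 2πk/3) for k = 0, 1, 2 gives y = 6.882409, 0.492539, -7.374948.
λ_k = y_k − 1.000000 gives λ = 5.8824, -0.5075, -8.3749 (check: the sum is -3.0000 = tr M).

Eigenvalues sorted in increasing order: [-8.3749, -0.5075, 5.8824].


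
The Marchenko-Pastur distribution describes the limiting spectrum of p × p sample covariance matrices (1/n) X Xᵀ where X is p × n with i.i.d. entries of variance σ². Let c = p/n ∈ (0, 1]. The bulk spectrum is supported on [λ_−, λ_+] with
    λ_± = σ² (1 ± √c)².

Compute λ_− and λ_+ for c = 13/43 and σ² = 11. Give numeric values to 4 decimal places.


c = 13/43 = 0.302326; √c = 0.549841.
λ_− = σ² (1 − √c)² = 11 · (1 − 0.549841)² = 11 · (0.450159)² = 2.229070.
λ_+ = σ² (1 + √c)² = 11 · (1 + 0.549841)² = 11 · (1.549841)² = 26.422093.

Rounded to 4 decimal places: λ_− ≈ 2.2291, λ_+ ≈ 26.4221.


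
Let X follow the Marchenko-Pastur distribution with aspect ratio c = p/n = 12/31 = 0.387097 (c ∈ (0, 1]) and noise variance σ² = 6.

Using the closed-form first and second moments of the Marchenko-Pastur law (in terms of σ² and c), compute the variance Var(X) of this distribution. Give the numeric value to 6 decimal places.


Recall the MP moments m_1 = E[X] = σ² and m_2 = E[X²] = σ⁴ (1 + c).
m_1 = E[X] = σ² = 6, so m_1² = 36.
m_2 = E[X²] = σ⁴ (1 + c) = 36 · (1 + 0.387097) = 36 · 1.387097 = 49.935484.
(Note m_2 − m_1² simplifies to c · σ⁴ = 0.387097 · 36.)

Var(X) = m_2 − m_1² = 49.935484 − 36 = 13.935484.


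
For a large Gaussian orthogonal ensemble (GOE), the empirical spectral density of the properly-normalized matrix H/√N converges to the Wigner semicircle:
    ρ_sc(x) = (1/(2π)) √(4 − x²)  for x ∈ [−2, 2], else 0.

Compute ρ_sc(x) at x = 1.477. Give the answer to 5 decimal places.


ρ_sc(x) = (1/(2π)) √(4 − x²). With x = 1.477:
  4 − x² = 4 − (1.477)² = 4 − 2.181529 = 1.818471.
  √(4 − x²) = 1.348507.
  1/(2π) = 0.159155.
  ρ_sc(1.477) = 0.159155 · 1.348507 = 0.214622.

Rounded to 5 decimal places: ρ_sc(1.477) ≈ 0.21462.


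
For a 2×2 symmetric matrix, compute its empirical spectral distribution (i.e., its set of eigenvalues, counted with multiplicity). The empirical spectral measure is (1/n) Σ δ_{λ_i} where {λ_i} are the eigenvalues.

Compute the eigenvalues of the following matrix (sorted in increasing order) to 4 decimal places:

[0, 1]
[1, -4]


Since M is real symmetric, both eigenvalues are real; they are the roots of det(λI − M) = λ² − (tr M) λ + det M.
tr M = 0 + (-4) = -4.
det M = 0·(-4) − 1² = 0 − 1 = -1.
Characteristic polynomial: λ² + 4λ − 1 = 0.
Discriminant Δ = (tr M)² − 4·det M = 16 − (-4) = 20; √Δ = 4.472136.
λ = (tr M ± √Δ)/2 = (-4 ± 4.472136)/2, giving (tr M − √Δ)/2 = -4.2361 and (tr M + √Δ)/2 = 0.2361.

Eigenvalues sorted in increasing order: [-4.2361, 0.2361].


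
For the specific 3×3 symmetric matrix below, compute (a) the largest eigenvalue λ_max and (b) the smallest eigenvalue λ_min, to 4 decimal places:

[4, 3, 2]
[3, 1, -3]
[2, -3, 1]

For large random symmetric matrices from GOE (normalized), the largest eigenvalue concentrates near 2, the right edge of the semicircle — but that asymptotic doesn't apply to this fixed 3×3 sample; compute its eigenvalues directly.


Since M is real symmetric, all three eigenvalues are real; they are the roots of det(λI − M) = λ³ − (tr M) λ² + s λ − det M, where s is the sum of the principal 2×2 minors.
tr M = 4 + 1 + 1 = 6.
s = (4·1 − 3²) + (4·1 − 2²) + (1·1 − (-3)²) = -5 + 0 + (-8) = -13.
det M (expand along row 1) = 4·(-8) − 3·9 + 2·(-11) = -81.
Characteristic polynomial: λ³ − 6λ² − 13λ + 81 = 0.
Substitute λ = y + (tr M)/3 = y + 2.000000 to remove the quadratic term: y³ + p·y + q = 0 with p = s − (tr M)²/3 = -25.000000 and q = −2(tr M)³/27 + (tr M)·s/3 − det M = 39.000000.
Three real roots ⇒ use the trigonometric (Viète) form: r = 2√(−p/3) = 5.773503, φ = arccos(3q/(p·r)) = arccos(-0.810600) = 2.515972 rad.
y_k = r·cos(φ/3 − 2πk/3) for k = 0, 1, 2 gives y = 3.859367, 1.789048, -5.648415.
λ_k = y_k + 2.000000 gives λ = 5.8594, 3.7890, -3.6484 (check: the sum is 6.0000 = tr M).

Hence λ_max = 5.8594 and λ_min = -3.6484.


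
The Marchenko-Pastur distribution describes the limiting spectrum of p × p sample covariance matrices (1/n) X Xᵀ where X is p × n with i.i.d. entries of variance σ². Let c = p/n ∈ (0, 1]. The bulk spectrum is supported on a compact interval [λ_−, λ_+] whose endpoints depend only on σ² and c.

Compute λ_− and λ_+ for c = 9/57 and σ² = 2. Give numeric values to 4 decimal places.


c = 9/57 = 0.157895; √c = 0.397360.
λ_− = σ² (1 − √c)² = 2 · (1 − 0.397360)² = 2 · (0.602640)² = 0.726351.
λ_+ = σ² (1 + √c)² = 2 · (1 + 0.397360)² = 2 · (1.397360)² = 3.905228.

Rounded to 4 decimal places: λ_− ≈ 0.7264, λ_+ ≈ 3.9052.


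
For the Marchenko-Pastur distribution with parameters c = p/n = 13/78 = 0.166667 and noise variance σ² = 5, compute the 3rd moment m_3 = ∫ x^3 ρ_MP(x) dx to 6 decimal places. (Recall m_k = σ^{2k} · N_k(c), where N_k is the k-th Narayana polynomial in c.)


E[X³] = σ⁶ (1 + 3c + c²) (third MP moment). With σ² = 5 (so σ⁶ = 125) and c = 13/78 = 0.166667: E[X³] = 125 · (1 + 3·0.166667 + (0.166667)²) = 125 · 1.527778.

So E[X^3] = 190.972222.


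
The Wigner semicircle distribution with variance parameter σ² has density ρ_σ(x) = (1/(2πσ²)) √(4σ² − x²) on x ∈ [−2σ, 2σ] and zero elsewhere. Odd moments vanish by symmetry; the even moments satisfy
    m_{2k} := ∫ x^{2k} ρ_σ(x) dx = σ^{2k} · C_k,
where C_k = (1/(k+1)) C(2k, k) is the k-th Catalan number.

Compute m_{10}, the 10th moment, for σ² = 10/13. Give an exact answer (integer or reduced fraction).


By the scaled semicircle moment identity, m_{2k} = σ^{2k} · C_k with k = 5.
C_5 = (1/(k+1)) · C(2k, k) = (1/6) · C(10, 5) = (1/6) · 252 = 42.
σ^{2k} = (σ²)^k = (10/13)^5 = 100000/371293.

Therefore m_{10} = σ^{10} · C_5 = (100000/371293) · 42 = 4200000/371293.


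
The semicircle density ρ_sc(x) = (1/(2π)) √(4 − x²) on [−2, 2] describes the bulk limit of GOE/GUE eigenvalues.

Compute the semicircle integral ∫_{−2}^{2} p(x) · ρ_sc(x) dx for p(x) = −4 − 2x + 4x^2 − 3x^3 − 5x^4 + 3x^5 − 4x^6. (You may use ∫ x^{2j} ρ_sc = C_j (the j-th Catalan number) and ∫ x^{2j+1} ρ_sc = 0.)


Write p(x) = Σ a_i x^i, split into monomials and integrate each against ρ_sc separately.
Using ∫ x^{2j} ρ_sc = C_j = (1/(j+1)) C(2j, j) (Catalan numbers) and ∫ x^{2j+1} ρ_sc = 0 (odd monomials vanish by symmetry):
  i = 0 (even): a_0 · C_{0} = -4 · 1 = -4
  i = 1 (odd): ∫ x^1 ρ_sc = 0 (vanishes)
  i = 2 (even): a_2 · C_{1} = 4 · 1 = 4
  i = 3 (odd): ∫ x^3 ρ_sc = 0 (vanishes)
  i = 4 (even): a_4 · C_{2} = -5 · 2 = -10
  i = 5 (odd): ∫ x^5 ρ_sc = 0 (vanishes)
  i = 6 (even): a_6 · C_{3} = -4 · 5 = -20

Summing the contributions: ∫_{−2}^{2} p(x) ρ_sc(x) dx = (-4) + 4 + (-10) + (-20) = -30.


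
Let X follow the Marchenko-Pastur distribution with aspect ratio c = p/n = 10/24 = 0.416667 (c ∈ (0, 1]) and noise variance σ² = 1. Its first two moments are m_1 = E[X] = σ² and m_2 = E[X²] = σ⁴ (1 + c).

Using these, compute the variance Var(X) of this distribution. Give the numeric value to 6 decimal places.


m_1 = E[X] = σ² = 1, so m_1² = 1.
m_2 = E[X²] = σ⁴ (1 + c) = 1 · (1 + 0.416667) = 1 · 1.416667 = 1.416667.
(Note m_2 − m_1² simplifies to c · σ⁴ = 0.416667 · 1.)

Var(X) = m_2 − m_1² = 1.416667 − 1 = 0.416667.


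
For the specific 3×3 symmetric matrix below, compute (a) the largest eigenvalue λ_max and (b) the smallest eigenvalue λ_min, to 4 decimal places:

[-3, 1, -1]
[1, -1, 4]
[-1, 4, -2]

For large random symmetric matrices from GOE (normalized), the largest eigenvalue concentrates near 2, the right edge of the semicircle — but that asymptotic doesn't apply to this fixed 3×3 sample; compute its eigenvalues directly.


Since M is real symmetric, all three eigenvalues are real; they are the roots of det(λI − M) = λ³ − (tr M) λ² + s λ − det M, where s is the sum of the principal 2×2 minors.
tr M = -3 + (-1) + (-2) = -6.
s = ((-3)·(-1) − 1²) + ((-3)·(-2) − (-1)²) + ((-1)·(-2) − 4²) = 2 + 5 + (-14) = -7.
det M (expand along row 1) = (-3)·(-14) − 1·2 + (-1)·3 = 37.
Characteristic polynomial: λ³ + 6λ² − 7λ − 37 = 0.
Substitute λ = y + (tr M)/3 = y − 2.000000 to remove the quadratic term: y³ + p·y + q = 0 with p = s − (tr M)²/3 = -19.000000 and q = −2(tr M)³/27 + (tr M)·s/3 − det M = -7.000000.
Three real roots ⇒ use the trigonometric (Viète) form: r = 2√(−p/3) = 5.033223, φ = arccos(3q/(p·r)) = arccos(0.219594) = 1.349399 rad.
y_k = r·cos(φ/3 − 2πk/3) for k = 0, 1, 2 gives y = 4.532590, -0.371111, -4.161479.
λ_k = y_k − 2.000000 gives λ = 2.5326, -2.3711, -6.1615 (check: the sum is -6.0000 = tr M).

Hence λ_max = 2.5326 and λ_min = -6.1615.


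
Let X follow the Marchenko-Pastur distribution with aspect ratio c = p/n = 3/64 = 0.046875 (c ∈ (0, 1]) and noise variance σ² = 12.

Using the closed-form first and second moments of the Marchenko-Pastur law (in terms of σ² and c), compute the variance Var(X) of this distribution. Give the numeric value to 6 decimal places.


Recall the MP moments m_1 = E[X] = σ² and m_2 = E[X²] = σ⁴ (1 + c).
m_1 = E[X] = σ² = 12, so m_1² = 144.
m_2 = E[X²] = σ⁴ (1 + c) = 144 · (1 + 0.046875) = 144 · 1.046875 = 150.750000.
(Note m_2 − m_1² simplifies to c · σ⁴ = 0.046875 · 144.)

Var(X) = m_2 − m_1² = 150.750000 − 144 = 6.750000.
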